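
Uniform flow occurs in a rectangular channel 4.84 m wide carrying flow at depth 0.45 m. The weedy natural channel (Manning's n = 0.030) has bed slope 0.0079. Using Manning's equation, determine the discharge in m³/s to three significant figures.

A = b·y = 4.84 × 0.45 = 2.178 m²
P = b + 2y = 4.84 + 2×0.45 = 5.740 m
R = A/P = 2.178/5.740 = 0.3794 m
Q = (1/n)·A·R^(2/3)·S^(1/2) = (1/0.030) × 2.178 × 0.3794^(2/3) × 0.0079^(1/2) = 3.382 m³/s

3.38 m³/s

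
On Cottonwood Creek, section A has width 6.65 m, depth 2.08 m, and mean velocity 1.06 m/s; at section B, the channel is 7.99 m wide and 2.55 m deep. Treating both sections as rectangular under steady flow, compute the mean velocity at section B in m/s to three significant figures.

0.720 m/s

Q = A₁V₁ = (6.65×2.08) × 1.06 = 14.66 m³/s
A₂ = 7.99 × 2.55 = 20.37 m²
V₂ = Q/A₂ = 14.66/20.37 = 0.7196 m/s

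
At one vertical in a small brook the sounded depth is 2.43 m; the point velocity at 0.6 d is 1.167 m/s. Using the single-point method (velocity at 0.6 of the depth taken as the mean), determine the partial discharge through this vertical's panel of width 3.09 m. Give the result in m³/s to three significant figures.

v̄ = v₀.₆ = 1.167 m/s
q = v̄ × d × w = 1.167 × 2.43 × 3.09 = 8.763 m³/s

8.76 m³/s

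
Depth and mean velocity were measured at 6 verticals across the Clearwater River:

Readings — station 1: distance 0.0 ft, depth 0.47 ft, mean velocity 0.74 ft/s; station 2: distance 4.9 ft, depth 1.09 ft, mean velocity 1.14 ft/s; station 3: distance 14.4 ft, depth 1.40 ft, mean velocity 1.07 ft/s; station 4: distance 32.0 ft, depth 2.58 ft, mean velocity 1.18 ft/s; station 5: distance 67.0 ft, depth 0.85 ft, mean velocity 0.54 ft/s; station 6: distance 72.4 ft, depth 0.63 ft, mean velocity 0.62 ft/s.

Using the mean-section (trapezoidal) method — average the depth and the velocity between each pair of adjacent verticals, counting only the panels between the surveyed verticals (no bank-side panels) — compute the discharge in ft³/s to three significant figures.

Panel 1-2: Δb = 4.9 ft, d̄ = (0.47+1.09)/2 = 0.78, v̄ = (0.74+1.14)/2 = 0.94 → q = 4.9×0.78×0.94 = 3.593 ft³/s
Panel 2-3: Δb = 9.5 ft, d̄ = (1.09+1.40)/2 = 1.245, v̄ = (1.14+1.07)/2 = 1.105 → q = 9.5×1.245×1.105 = 13.07 ft³/s
Panel 3-4: Δb = 17.6 ft, d̄ = (1.40+2.58)/2 = 1.99, v̄ = (1.07+1.18)/2 = 1.125 → q = 17.6×1.99×1.125 = 39.40 ft³/s
Panel 4-5: Δb = 35 ft, d̄ = (2.58+0.85)/2 = 1.715, v̄ = (1.18+0.54)/2 = 0.86 → q = 35×1.715×0.86 = 51.62 ft³/s
Panel 5-6: Δb = 5.4 ft, d̄ = (0.85+0.63)/2 = 0.74, v̄ = (0.54+0.62)/2 = 0.58 → q = 5.4×0.74×0.58 = 2.318 ft³/s
Q = Σ q = 110.0 ft³/s

110 ft³/s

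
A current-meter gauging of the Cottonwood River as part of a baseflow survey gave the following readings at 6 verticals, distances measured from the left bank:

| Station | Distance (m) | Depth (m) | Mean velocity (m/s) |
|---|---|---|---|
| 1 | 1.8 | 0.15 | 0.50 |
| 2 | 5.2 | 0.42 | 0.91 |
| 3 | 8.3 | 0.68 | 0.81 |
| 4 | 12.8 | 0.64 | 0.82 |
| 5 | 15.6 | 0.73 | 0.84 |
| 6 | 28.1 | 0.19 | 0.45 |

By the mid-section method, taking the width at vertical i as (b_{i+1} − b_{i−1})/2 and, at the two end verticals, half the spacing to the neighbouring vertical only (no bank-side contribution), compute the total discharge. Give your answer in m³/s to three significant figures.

w_1 = (5.2 − 1.8)/2 = 1.7 m; q_1 = 0.50 × 0.15 × 1.7 = 0.1275 m³/s
w_2 = (8.3 − 1.8)/2 = 3.25 m; q_2 = 0.91 × 0.42 × 3.25 = 1.242 m³/s
w_3 = (12.8 − 5.2)/2 = 3.8 m; q_3 = 0.81 × 0.68 × 3.8 = 2.093 m³/s
w_4 = (15.6 − 8.3)/2 = 3.65 m; q_4 = 0.82 × 0.64 × 3.65 = 1.916 m³/s
w_5 = (28.1 − 12.8)/2 = 7.65 m; q_5 = 0.84 × 0.73 × 7.65 = 4.691 m³/s
w_6 = (28.1 − 15.6)/2 = 6.25 m; q_6 = 0.45 × 0.19 × 6.25 = 0.5344 m³/s
Q = Σ qᵢ = 10.60 m³/s

10.6 m³/s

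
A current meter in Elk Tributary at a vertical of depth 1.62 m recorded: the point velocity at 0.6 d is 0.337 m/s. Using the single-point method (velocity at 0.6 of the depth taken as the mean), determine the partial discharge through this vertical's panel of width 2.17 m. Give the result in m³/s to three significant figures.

1.18 m³/s

v̄ = v₀.₆ = 0.337 m/s
q = v̄ × d × w = 0.3370 × 1.62 × 2.17 = 1.185 m³/s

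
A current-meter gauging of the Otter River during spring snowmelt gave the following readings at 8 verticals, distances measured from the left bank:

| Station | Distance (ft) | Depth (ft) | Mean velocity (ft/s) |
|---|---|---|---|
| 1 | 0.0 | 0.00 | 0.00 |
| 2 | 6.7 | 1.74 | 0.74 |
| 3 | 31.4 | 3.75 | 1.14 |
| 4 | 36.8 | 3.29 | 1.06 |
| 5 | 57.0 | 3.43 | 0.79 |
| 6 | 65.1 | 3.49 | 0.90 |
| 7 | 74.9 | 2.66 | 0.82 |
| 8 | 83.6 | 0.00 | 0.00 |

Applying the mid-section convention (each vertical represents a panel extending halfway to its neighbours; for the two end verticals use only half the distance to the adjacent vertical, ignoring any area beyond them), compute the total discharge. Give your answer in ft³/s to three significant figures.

w_2 = (31.4 − 0.0)/2 = 15.7 ft; q_2 = 0.74 × 1.74 × 15.7 = 20.22 ft³/s
w_3 = (36.8 − 6.7)/2 = 15.05 ft; q_3 = 1.14 × 3.75 × 15.05 = 64.34 ft³/s
w_4 = (57.0 − 31.4)/2 = 12.8 ft; q_4 = 1.06 × 3.29 × 12.8 = 44.64 ft³/s
w_5 = (65.1 − 36.8)/2 = 14.15 ft; q_5 = 0.79 × 3.43 × 14.15 = 38.34 ft³/s
w_6 = (74.9 − 57.0)/2 = 8.95 ft; q_6 = 0.90 × 3.49 × 8.95 = 28.11 ft³/s
w_7 = (83.6 − 65.1)/2 = 9.25 ft; q_7 = 0.82 × 2.66 × 9.25 = 20.18 ft³/s
Stations 1, 8 contribute zero (depth or velocity is 0).
Q = Σ qᵢ = 215.8 ft³/s

216 ft³/s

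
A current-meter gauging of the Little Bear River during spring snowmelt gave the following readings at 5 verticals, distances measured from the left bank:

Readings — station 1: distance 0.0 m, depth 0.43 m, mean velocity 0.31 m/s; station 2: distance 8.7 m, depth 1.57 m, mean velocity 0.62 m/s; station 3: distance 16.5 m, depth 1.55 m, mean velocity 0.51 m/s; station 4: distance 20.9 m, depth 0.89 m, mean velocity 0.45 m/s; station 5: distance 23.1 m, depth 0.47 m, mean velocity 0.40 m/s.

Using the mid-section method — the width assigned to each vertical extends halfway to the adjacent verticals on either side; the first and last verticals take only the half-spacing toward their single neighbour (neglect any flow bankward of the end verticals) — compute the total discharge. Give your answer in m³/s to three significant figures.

15.0 m³/s

w_1 = (8.7 − 0.0)/2 = 4.35 m; q_1 = 0.31 × 0.43 × 4.35 = 0.5799 m³/s
w_2 = (16.5 − 0.0)/2 = 8.25 m; q_2 = 0.62 × 1.57 × 8.25 = 8.031 m³/s
w_3 = (20.9 − 8.7)/2 = 6.1 m; q_3 = 0.51 × 1.55 × 6.1 = 4.822 m³/s
w_4 = (23.1 − 16.5)/2 = 3.3 m; q_4 = 0.45 × 0.89 × 3.3 = 1.322 m³/s
w_5 = (23.1 − 20.9)/2 = 1.1 m; q_5 = 0.40 × 0.47 × 1.1 = 0.2068 m³/s
Q = Σ qᵢ = 14.96 m³/s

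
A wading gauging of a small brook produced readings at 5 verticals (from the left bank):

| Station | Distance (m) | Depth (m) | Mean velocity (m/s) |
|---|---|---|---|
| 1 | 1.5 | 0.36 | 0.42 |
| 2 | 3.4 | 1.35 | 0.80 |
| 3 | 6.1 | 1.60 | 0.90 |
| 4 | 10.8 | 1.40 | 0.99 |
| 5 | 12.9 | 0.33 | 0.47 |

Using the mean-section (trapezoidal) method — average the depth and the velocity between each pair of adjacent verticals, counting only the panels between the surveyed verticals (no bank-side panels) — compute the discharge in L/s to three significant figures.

Panel 1-2: Δb = 1.9 m, d̄ = (0.36+1.35)/2 = 0.855, v̄ = (0.42+0.80)/2 = 0.61 → q = 1.9×0.855×0.61 = 0.9909 m³/s
Panel 2-3: Δb = 2.7 m, d̄ = (1.35+1.60)/2 = 1.475, v̄ = (0.80+0.90)/2 = 0.85 → q = 2.7×1.475×0.85 = 3.385 m³/s
Panel 3-4: Δb = 4.7 m, d̄ = (1.60+1.40)/2 = 1.5, v̄ = (0.90+0.99)/2 = 0.945 → q = 4.7×1.5×0.945 = 6.662 m³/s
Panel 4-5: Δb = 2.1 m, d̄ = (1.40+0.33)/2 = 0.865, v̄ = (0.99+0.47)/2 = 0.73 → q = 2.1×0.865×0.73 = 1.326 m³/s
Q = Σ q = 12.36 m³/s
= 12.36 × 1000 = 12360 L/s

12400 L/s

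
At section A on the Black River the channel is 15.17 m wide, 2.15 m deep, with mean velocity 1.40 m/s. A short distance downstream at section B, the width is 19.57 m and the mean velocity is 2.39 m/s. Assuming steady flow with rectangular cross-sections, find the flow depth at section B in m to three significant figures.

0.976 m

Q = A₁V₁ = (15.17×2.15) × 1.40 = 45.66 m³/s
d₂ = Q/(b₂ V₂) = 45.66/(19.57×2.39) = 0.9763 m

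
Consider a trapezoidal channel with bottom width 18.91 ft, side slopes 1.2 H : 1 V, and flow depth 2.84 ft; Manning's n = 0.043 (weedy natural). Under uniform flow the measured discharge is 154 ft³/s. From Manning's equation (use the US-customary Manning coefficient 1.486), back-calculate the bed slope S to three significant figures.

0.00165

A = (b + z·y)·y = (18.91 + 1.2×2.84)×2.84 = 63.38 ft²
P = b + 2y√(1+z²) = 18.91 + 2×2.84×√(1+1.2²) = 27.78 ft
R = A/P = 63.38/27.78 = 2.281 ft
S = (Q·n / (1.486·A·R^(2/3)))² = (154×0.043 / (1.486×63.38×1.733))² = 0.001646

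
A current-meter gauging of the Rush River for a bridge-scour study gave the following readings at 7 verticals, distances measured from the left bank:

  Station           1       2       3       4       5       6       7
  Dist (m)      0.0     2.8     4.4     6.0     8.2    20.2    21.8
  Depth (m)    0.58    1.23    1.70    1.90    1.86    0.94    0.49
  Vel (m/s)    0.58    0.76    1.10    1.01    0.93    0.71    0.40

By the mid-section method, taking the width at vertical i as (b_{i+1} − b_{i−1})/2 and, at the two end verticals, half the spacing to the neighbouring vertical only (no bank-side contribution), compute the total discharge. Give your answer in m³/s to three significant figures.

26.1 m³/s

w_1 = (2.8 − 0.0)/2 = 1.4 m; q_1 = 0.58 × 0.58 × 1.4 = 0.4710 m³/s
w_2 = (4.4 − 0.0)/2 = 2.2 m; q_2 = 0.76 × 1.23 × 2.2 = 2.057 m³/s
w_3 = (6.0 − 2.8)/2 = 1.6 m; q_3 = 1.10 × 1.70 × 1.6 = 2.992 m³/s
w_4 = (8.2 − 4.4)/2 = 1.9 m; q_4 = 1.01 × 1.90 × 1.9 = 3.646 m³/s
w_5 = (20.2 − 6.0)/2 = 7.1 m; q_5 = 0.93 × 1.86 × 7.1 = 12.28 m³/s
w_6 = (21.8 − 8.2)/2 = 6.8 m; q_6 = 0.71 × 0.94 × 6.8 = 4.538 m³/s
w_7 = (21.8 − 20.2)/2 = 0.8 m; q_7 = 0.40 × 0.49 × 0.8 = 0.1568 m³/s
Q = Σ qᵢ = 26.14 m³/s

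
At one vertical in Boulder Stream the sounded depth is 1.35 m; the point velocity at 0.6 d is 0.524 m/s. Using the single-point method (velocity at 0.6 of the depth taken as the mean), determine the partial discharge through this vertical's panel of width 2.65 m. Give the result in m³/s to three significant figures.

1.87 m³/s

v̄ = v₀.₆ = 0.524 m/s
q = v̄ × d × w = 0.5240 × 1.35 × 2.65 = 1.875 m³/s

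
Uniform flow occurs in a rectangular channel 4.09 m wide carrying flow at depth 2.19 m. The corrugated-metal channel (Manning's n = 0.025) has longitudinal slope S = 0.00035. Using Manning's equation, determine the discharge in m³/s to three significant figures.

6.96 m³/s

A = b·y = 4.09 × 2.19 = 8.957 m²
P = b + 2y = 4.09 + 2×2.19 = 8.470 m
R = A/P = 8.957/8.470 = 1.058 m
Q = (1/n)·A·R^(2/3)·S^(1/2) = (1/0.025) × 8.957 × 1.058^(2/3) × 0.00035^(1/2) = 6.957 m³/s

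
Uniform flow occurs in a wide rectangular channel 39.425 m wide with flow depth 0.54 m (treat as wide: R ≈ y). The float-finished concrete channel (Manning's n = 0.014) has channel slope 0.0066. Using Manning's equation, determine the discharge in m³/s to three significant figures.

A = b·y = 39.425 × 0.54 = 21.29 m²
Wide channel: R ≈ y = 0.54 m
Q = (1/n)·A·R^(2/3)·S^(1/2) = (1/0.014) × 21.29 × 0.5400^(2/3) × 0.0066^(1/2) = 81.92 m³/s

81.9 m³/s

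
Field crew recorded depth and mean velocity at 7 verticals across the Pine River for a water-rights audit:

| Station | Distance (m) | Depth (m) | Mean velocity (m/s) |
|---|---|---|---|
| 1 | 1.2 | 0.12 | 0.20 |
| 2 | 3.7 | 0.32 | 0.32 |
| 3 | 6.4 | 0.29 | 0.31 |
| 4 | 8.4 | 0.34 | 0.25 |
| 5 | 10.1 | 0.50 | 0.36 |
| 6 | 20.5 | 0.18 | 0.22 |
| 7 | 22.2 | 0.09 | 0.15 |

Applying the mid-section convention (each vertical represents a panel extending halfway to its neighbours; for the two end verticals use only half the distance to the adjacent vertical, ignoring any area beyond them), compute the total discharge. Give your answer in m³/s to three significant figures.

w_1 = (3.7 − 1.2)/2 = 1.25 m; q_1 = 0.20 × 0.12 × 1.25 = 0.03000 m³/s
w_2 = (6.4 − 1.2)/2 = 2.6 m; q_2 = 0.32 × 0.32 × 2.6 = 0.2662 m³/s
w_3 = (8.4 − 3.7)/2 = 2.35 m; q_3 = 0.31 × 0.29 × 2.35 = 0.2113 m³/s
w_4 = (10.1 − 6.4)/2 = 1.85 m; q_4 = 0.25 × 0.34 × 1.85 = 0.1573 m³/s
w_5 = (20.5 − 8.4)/2 = 6.05 m; q_5 = 0.36 × 0.50 × 6.05 = 1.089 m³/s
w_6 = (22.2 − 10.1)/2 = 6.05 m; q_6 = 0.22 × 0.18 × 6.05 = 0.2396 m³/s
w_7 = (22.2 − 20.5)/2 = 0.85 m; q_7 = 0.15 × 0.09 × 0.85 = 0.01148 m³/s
Q = Σ qᵢ = 2.005 m³/s

2.00 m³/s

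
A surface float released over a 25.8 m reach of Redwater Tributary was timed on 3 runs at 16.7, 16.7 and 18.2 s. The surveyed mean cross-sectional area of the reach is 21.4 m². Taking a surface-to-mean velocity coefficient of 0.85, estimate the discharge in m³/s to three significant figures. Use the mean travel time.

t̄ = (16.7 + 16.7 + 18.2) / 3 = 17.2 s
v_surface = L / t̄ = 25.8 / 17.2 = 1.500 m/s
v_mean = 0.85 × 1.500 = 1.275 m/s
Q = A × v_mean = 21.4 × 1.275 = 27.29 m³/s

27.3 m³/s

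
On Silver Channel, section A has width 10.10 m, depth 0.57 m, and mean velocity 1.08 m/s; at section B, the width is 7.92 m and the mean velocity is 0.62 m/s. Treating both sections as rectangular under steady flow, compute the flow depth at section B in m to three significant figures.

Q = A₁V₁ = (10.10×0.57) × 1.08 = 6.218 m³/s
d₂ = Q/(b₂ V₂) = 6.218/(7.92×0.62) = 1.266 m

1.27 m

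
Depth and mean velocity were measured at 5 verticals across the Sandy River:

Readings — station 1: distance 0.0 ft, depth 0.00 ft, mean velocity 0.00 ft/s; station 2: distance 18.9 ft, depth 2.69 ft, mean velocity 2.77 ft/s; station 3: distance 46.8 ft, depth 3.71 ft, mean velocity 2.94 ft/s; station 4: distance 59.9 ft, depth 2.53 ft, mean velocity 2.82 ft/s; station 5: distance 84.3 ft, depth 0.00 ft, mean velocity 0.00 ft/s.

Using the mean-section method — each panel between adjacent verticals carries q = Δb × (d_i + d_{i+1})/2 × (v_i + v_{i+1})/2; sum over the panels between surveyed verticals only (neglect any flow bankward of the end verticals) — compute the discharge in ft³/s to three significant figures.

451 ft³/s

Panel 1-2: Δb = 18.9 ft, d̄ = (0.00+2.69)/2 = 1.345, v̄ = (0.00+2.77)/2 = 1.385 → q = 18.9×1.345×1.385 = 35.21 ft³/s
Panel 2-3: Δb = 27.9 ft, d̄ = (2.69+3.71)/2 = 3.2, v̄ = (2.77+2.94)/2 = 2.855 → q = 27.9×3.2×2.855 = 254.9 ft³/s
Panel 3-4: Δb = 13.1 ft, d̄ = (3.71+2.53)/2 = 3.12, v̄ = (2.94+2.82)/2 = 2.88 → q = 13.1×3.12×2.88 = 117.7 ft³/s
Panel 4-5: Δb = 24.4 ft, d̄ = (2.53+0.00)/2 = 1.265, v̄ = (2.82+0.00)/2 = 1.41 → q = 24.4×1.265×1.41 = 43.52 ft³/s
Q = Σ q = 451.3 ft³/s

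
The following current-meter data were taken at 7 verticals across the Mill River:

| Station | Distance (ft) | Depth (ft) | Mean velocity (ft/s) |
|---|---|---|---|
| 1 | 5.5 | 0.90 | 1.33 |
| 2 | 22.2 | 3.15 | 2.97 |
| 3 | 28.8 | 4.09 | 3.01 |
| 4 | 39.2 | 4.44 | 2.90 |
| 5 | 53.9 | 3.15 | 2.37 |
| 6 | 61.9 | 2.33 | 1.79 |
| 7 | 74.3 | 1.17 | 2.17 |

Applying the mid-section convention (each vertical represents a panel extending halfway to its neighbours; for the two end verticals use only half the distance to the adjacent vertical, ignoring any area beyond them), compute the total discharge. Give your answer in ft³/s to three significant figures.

528 ft³/s

w_1 = (22.2 − 5.5)/2 = 8.35 ft; q_1 = 1.33 × 0.90 × 8.35 = 9.995 ft³/s
w_2 = (28.8 − 5.5)/2 = 11.65 ft; q_2 = 2.97 × 3.15 × 11.65 = 109.0 ft³/s
w_3 = (39.2 − 22.2)/2 = 8.5 ft; q_3 = 3.01 × 4.09 × 8.5 = 104.6 ft³/s
w_4 = (53.9 − 28.8)/2 = 12.55 ft; q_4 = 2.90 × 4.44 × 12.55 = 161.6 ft³/s
w_5 = (61.9 − 39.2)/2 = 11.35 ft; q_5 = 2.37 × 3.15 × 11.35 = 84.73 ft³/s
w_6 = (74.3 − 53.9)/2 = 10.2 ft; q_6 = 1.79 × 2.33 × 10.2 = 42.54 ft³/s
w_7 = (74.3 − 61.9)/2 = 6.2 ft; q_7 = 2.17 × 1.17 × 6.2 = 15.74 ft³/s
Q = Σ qᵢ = 528.2 ft³/s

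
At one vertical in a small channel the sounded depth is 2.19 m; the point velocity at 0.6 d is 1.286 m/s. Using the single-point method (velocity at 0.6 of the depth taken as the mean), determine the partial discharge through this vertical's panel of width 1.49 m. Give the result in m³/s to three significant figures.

v̄ = v₀.₆ = 1.286 m/s
q = v̄ × d × w = 1.286 × 2.19 × 1.49 = 4.196 m³/s

4.20 m³/s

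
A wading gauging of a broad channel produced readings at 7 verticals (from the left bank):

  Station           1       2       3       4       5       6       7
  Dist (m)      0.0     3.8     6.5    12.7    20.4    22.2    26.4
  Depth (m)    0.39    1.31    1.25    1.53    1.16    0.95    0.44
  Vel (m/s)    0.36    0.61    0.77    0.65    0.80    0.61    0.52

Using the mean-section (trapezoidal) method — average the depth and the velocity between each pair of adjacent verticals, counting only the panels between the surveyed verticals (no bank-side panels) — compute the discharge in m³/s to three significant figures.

Panel 1-2: Δb = 3.8 m, d̄ = (0.39+1.31)/2 = 0.85, v̄ = (0.36+0.61)/2 = 0.485 → q = 3.8×0.85×0.485 = 1.567 m³/s
Panel 2-3: Δb = 2.7 m, d̄ = (1.31+1.25)/2 = 1.28, v̄ = (0.61+0.77)/2 = 0.69 → q = 2.7×1.28×0.69 = 2.385 m³/s
Panel 3-4: Δb = 6.2 m, d̄ = (1.25+1.53)/2 = 1.39, v̄ = (0.77+0.65)/2 = 0.71 → q = 6.2×1.39×0.71 = 6.119 m³/s
Panel 4-5: Δb = 7.7 m, d̄ = (1.53+1.16)/2 = 1.345, v̄ = (0.65+0.80)/2 = 0.725 → q = 7.7×1.345×0.725 = 7.508 m³/s
Panel 5-6: Δb = 1.8 m, d̄ = (1.16+0.95)/2 = 1.055, v̄ = (0.80+0.61)/2 = 0.705 → q = 1.8×1.055×0.705 = 1.339 m³/s
Panel 6-7: Δb = 4.2 m, d̄ = (0.95+0.44)/2 = 0.695, v̄ = (0.61+0.52)/2 = 0.565 → q = 4.2×0.695×0.565 = 1.649 m³/s
Q = Σ q = 20.57 m³/s

20.6 m³/s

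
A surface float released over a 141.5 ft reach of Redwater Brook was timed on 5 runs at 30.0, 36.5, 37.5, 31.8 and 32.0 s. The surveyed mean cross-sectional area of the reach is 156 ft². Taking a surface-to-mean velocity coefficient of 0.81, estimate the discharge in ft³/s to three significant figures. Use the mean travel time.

533 ft³/s

t̄ = (30.0 + 36.5 + 37.5 + 31.8 + 32.0) / 5 = 33.56 s
v_surface = L / t̄ = 141.5 / 33.56 = 4.216 ft/s
v_mean = 0.81 × 4.216 = 3.415 ft/s
Q = A × v_mean = 156 × 3.415 = 532.8 ft³/s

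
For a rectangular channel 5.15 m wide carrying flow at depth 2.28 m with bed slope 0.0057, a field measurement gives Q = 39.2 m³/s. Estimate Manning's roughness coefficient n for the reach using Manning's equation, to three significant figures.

A = b·y = 5.15 × 2.28 = 11.74 m²
P = b + 2y = 5.15 + 2×2.28 = 9.710 m
R = A/P = 11.74/9.710 = 1.209 m
n = (1/Q)·A·R^(2/3)·S^(1/2) = (1/39.2) × 11.74 × 1.135 × 0.07550 = 0.02567

0.0257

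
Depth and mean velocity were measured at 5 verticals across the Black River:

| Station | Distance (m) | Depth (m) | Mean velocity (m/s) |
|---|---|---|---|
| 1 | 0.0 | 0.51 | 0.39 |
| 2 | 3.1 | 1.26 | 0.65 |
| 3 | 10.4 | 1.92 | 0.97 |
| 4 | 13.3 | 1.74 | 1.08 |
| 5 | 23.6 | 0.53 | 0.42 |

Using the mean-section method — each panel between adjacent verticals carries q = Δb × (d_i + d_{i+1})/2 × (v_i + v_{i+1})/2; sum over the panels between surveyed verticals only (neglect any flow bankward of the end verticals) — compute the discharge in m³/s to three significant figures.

Panel 1-2: Δb = 3.1 m, d̄ = (0.51+1.26)/2 = 0.885, v̄ = (0.39+0.65)/2 = 0.52 → q = 3.1×0.885×0.52 = 1.427 m³/s
Panel 2-3: Δb = 7.3 m, d̄ = (1.26+1.92)/2 = 1.59, v̄ = (0.65+0.97)/2 = 0.81 → q = 7.3×1.59×0.81 = 9.402 m³/s
Panel 3-4: Δb = 2.9 m, d̄ = (1.92+1.74)/2 = 1.83, v̄ = (0.97+1.08)/2 = 1.025 → q = 2.9×1.83×1.025 = 5.440 m³/s
Panel 4-5: Δb = 10.3 m, d̄ = (1.74+0.53)/2 = 1.135, v̄ = (1.08+0.42)/2 = 0.75 → q = 10.3×1.135×0.75 = 8.768 m³/s
Q = Σ q = 25.04 m³/s

25.0 m³/s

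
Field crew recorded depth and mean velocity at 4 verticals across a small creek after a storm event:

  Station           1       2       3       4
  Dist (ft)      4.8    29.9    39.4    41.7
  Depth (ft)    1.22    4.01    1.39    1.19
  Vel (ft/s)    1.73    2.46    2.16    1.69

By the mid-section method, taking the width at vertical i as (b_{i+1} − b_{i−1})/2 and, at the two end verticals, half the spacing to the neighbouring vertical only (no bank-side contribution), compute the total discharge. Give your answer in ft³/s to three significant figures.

w_1 = (29.9 − 4.8)/2 = 12.55 ft; q_1 = 1.73 × 1.22 × 12.55 = 26.49 ft³/s
w_2 = (39.4 − 4.8)/2 = 17.3 ft; q_2 = 2.46 × 4.01 × 17.3 = 170.7 ft³/s
w_3 = (41.7 − 29.9)/2 = 5.9 ft; q_3 = 2.16 × 1.39 × 5.9 = 17.71 ft³/s
w_4 = (41.7 − 39.4)/2 = 1.15 ft; q_4 = 1.69 × 1.19 × 1.15 = 2.313 ft³/s
Q = Σ qᵢ = 217.2 ft³/s

217 ft³/s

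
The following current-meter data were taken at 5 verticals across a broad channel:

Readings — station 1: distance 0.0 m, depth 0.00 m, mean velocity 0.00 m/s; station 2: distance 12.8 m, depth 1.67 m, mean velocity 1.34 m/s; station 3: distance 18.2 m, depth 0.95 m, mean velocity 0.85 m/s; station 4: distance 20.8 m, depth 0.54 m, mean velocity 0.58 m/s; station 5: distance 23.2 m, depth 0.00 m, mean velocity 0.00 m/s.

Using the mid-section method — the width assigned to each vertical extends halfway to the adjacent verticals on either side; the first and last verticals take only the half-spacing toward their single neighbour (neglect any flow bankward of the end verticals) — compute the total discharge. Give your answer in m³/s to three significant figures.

w_2 = (18.2 − 0.0)/2 = 9.1 m; q_2 = 1.34 × 1.67 × 9.1 = 20.36 m³/s
w_3 = (20.8 − 12.8)/2 = 4 m; q_3 = 0.85 × 0.95 × 4 = 3.230 m³/s
w_4 = (23.2 − 18.2)/2 = 2.5 m; q_4 = 0.58 × 0.54 × 2.5 = 0.7830 m³/s
Stations 1, 5 contribute zero (depth or velocity is 0).
Q = Σ qᵢ = 24.38 m³/s

24.4 m³/s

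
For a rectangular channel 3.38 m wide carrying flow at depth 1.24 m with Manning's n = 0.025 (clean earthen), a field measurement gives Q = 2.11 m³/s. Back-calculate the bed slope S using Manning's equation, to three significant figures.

A = b·y = 3.38 × 1.24 = 4.191 m²
P = b + 2y = 3.38 + 2×1.24 = 5.860 m
R = A/P = 4.191/5.860 = 0.7152 m
S = (Q·n / (1·A·R^(2/3)))² = (2.11×0.025 / (1×4.191×0.7998))² = 0.0002477

0.000248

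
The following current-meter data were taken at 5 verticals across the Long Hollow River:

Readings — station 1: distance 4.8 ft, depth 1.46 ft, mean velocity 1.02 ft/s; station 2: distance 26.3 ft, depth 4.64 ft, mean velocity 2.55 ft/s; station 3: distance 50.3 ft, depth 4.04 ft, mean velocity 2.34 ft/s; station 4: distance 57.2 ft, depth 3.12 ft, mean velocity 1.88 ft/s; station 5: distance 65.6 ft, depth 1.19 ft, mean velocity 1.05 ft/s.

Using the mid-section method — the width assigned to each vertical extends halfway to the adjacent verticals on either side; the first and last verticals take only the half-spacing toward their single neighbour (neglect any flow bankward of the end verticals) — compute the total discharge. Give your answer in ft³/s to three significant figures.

w_1 = (26.3 − 4.8)/2 = 10.75 ft; q_1 = 1.02 × 1.46 × 10.75 = 16.01 ft³/s
w_2 = (50.3 − 4.8)/2 = 22.75 ft; q_2 = 2.55 × 4.64 × 22.75 = 269.2 ft³/s
w_3 = (57.2 − 26.3)/2 = 15.45 ft; q_3 = 2.34 × 4.04 × 15.45 = 146.1 ft³/s
w_4 = (65.6 − 50.3)/2 = 7.65 ft; q_4 = 1.88 × 3.12 × 7.65 = 44.87 ft³/s
w_5 = (65.6 − 57.2)/2 = 4.2 ft; q_5 = 1.05 × 1.19 × 4.2 = 5.248 ft³/s
Q = Σ qᵢ = 481.4 ft³/s

481 ft³/s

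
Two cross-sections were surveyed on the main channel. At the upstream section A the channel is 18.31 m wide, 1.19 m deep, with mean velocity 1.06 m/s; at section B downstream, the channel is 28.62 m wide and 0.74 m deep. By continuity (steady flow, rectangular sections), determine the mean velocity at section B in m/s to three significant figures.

1.09 m/s

Q = A₁V₁ = (18.31×1.19) × 1.06 = 23.10 m³/s
A₂ = 28.62 × 0.74 = 21.18 m²
V₂ = Q/A₂ = 23.10/21.18 = 1.091 m/s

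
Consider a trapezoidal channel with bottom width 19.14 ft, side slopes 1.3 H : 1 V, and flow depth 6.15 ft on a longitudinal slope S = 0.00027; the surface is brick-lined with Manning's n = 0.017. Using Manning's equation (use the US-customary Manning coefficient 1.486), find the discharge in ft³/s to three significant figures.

A = (b + z·y)·y = (19.14 + 1.3×6.15)×6.15 = 166.9 ft²
P = b + 2y√(1+z²) = 19.14 + 2×6.15×√(1+1.3²) = 39.31 ft
R = A/P = 166.9/39.31 = 4.245 ft
Q = (1.486/n)·A·R^(2/3)·S^(1/2) = (1.486/0.017) × 166.9 × 4.245^(2/3) × 0.00027^(1/2) = 628.4 ft³/s

628 ft³/s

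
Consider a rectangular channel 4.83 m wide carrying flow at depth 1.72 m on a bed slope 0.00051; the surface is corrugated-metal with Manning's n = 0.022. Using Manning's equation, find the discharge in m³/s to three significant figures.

A = b·y = 4.83 × 1.72 = 8.308 m²
P = b + 2y = 4.83 + 2×1.72 = 8.270 m
R = A/P = 8.308/8.270 = 1.005 m
Q = (1/n)·A·R^(2/3)·S^(1/2) = (1/0.022) × 8.308 × 1.005^(2/3) × 0.00051^(1/2) = 8.554 m³/s

8.55 m³/s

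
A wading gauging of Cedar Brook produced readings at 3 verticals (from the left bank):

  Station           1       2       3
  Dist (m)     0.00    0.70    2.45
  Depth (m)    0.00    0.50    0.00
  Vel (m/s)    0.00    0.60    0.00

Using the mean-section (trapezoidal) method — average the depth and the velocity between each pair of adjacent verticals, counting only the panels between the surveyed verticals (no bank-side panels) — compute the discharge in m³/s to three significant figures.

0.184 m³/s

Panel 1-2: Δb = 0.7 m, d̄ = (0.00+0.50)/2 = 0.25, v̄ = (0.00+0.60)/2 = 0.3 → q = 0.7×0.25×0.3 = 0.05250 m³/s
Panel 2-3: Δb = 1.75 m, d̄ = (0.50+0.00)/2 = 0.25, v̄ = (0.60+0.00)/2 = 0.3 → q = 1.75×0.25×0.3 = 0.1313 m³/s
Q = Σ q = 0.1838 m³/s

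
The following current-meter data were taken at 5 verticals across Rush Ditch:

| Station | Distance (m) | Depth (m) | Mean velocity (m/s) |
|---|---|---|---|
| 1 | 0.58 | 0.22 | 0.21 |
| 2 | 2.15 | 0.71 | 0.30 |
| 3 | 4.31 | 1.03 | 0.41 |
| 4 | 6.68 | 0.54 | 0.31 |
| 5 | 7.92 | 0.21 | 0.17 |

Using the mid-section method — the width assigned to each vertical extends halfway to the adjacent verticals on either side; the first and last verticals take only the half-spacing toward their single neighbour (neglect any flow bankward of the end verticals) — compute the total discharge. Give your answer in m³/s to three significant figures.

1.71 m³/s

w_1 = (2.15 − 0.58)/2 = 0.785 m; q_1 = 0.21 × 0.22 × 0.785 = 0.03627 m³/s
w_2 = (4.31 − 0.58)/2 = 1.865 m; q_2 = 0.30 × 0.71 × 1.865 = 0.3972 m³/s
w_3 = (6.68 − 2.15)/2 = 2.265 m; q_3 = 0.41 × 1.03 × 2.265 = 0.9565 m³/s
w_4 = (7.92 − 4.31)/2 = 1.805 m; q_4 = 0.31 × 0.54 × 1.805 = 0.3022 m³/s
w_5 = (7.92 − 6.68)/2 = 0.62 m; q_5 = 0.17 × 0.21 × 0.62 = 0.02213 m³/s
Q = Σ qᵢ = 1.714 m³/s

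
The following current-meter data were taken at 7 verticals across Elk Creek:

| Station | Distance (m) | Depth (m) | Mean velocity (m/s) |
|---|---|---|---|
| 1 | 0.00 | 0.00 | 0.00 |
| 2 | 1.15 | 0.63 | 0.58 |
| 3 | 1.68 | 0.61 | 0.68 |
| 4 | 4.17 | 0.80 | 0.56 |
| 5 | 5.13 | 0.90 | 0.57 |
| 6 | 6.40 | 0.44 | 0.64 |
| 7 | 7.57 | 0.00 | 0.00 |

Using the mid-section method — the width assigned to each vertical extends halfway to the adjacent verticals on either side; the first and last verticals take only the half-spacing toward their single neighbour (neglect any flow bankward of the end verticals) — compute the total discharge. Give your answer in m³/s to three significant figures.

2.62 m³/s

w_2 = (1.68 − 0.00)/2 = 0.84 m; q_2 = 0.58 × 0.63 × 0.84 = 0.3069 m³/s
w_3 = (4.17 − 1.15)/2 = 1.51 m; q_3 = 0.68 × 0.61 × 1.51 = 0.6263 m³/s
w_4 = (5.13 − 1.68)/2 = 1.725 m; q_4 = 0.56 × 0.80 × 1.725 = 0.7728 m³/s
w_5 = (6.40 − 4.17)/2 = 1.115 m; q_5 = 0.57 × 0.90 × 1.115 = 0.5720 m³/s
w_6 = (7.57 − 5.13)/2 = 1.22 m; q_6 = 0.64 × 0.44 × 1.22 = 0.3436 m³/s
Stations 1, 7 contribute zero (depth or velocity is 0).
Q = Σ qᵢ = 2.622 m³/s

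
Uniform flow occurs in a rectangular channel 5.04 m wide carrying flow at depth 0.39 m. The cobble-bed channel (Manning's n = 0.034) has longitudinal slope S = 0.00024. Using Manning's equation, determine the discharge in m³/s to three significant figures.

0.434 m³/s

A = b·y = 5.04 × 0.39 = 1.966 m²
P = b + 2y = 5.04 + 2×0.39 = 5.820 m
R = A/P = 1.966/5.820 = 0.3377 m
Q = (1/n)·A·R^(2/3)·S^(1/2) = (1/0.034) × 1.966 × 0.3377^(2/3) × 0.00024^(1/2) = 0.4343 m³/s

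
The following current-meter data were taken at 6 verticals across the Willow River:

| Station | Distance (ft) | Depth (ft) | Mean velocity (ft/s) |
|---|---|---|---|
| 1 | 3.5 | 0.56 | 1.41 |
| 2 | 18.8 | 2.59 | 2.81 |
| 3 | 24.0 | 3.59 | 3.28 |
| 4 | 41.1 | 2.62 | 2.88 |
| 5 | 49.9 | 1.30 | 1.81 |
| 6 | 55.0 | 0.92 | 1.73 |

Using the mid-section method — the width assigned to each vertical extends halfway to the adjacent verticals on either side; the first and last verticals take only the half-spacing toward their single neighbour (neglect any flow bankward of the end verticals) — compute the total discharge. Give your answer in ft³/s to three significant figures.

330 ft³/s

w_1 = (18.8 − 3.5)/2 = 7.65 ft; q_1 = 1.41 × 0.56 × 7.65 = 6.040 ft³/s
w_2 = (24.0 − 3.5)/2 = 10.25 ft; q_2 = 2.81 × 2.59 × 10.25 = 74.60 ft³/s
w_3 = (41.1 − 18.8)/2 = 11.15 ft; q_3 = 3.28 × 3.59 × 11.15 = 131.3 ft³/s
w_4 = (49.9 − 24.0)/2 = 12.95 ft; q_4 = 2.88 × 2.62 × 12.95 = 97.72 ft³/s
w_5 = (55.0 − 41.1)/2 = 6.95 ft; q_5 = 1.81 × 1.30 × 6.95 = 16.35 ft³/s
w_6 = (55.0 − 49.9)/2 = 2.55 ft; q_6 = 1.73 × 0.92 × 2.55 = 4.059 ft³/s
Q = Σ qᵢ = 330.1 ft³/s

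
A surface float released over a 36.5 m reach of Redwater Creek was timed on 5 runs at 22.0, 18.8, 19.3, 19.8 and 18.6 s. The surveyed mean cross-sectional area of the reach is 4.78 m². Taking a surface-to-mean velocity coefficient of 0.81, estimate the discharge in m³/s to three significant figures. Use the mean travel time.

t̄ = (22.0 + 18.8 + 19.3 + 19.8 + 18.6) / 5 = 19.7 s
v_surface = L / t̄ = 36.5 / 19.7 = 1.853 m/s
v_mean = 0.81 × 1.853 = 1.501 m/s
Q = A × v_mean = 4.78 × 1.501 = 7.174 m³/s

7.17 m³/s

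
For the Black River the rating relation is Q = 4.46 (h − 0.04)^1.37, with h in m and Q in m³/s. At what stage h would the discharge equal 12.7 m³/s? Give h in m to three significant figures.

h − h₀ = (Q/C)^(1/b) = (12.7/4.46)^(1/1.37) = 2.146 m
h = 0.04 + 2.146 = 2.186 m

2.19 m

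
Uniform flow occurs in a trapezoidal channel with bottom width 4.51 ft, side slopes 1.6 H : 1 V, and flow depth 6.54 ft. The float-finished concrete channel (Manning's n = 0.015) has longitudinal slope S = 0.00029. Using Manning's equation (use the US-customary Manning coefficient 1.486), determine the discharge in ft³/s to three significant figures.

A = (b + z·y)·y = (4.51 + 1.6×6.54)×6.54 = 97.93 ft²
P = b + 2y√(1+z²) = 4.51 + 2×6.54×√(1+1.6²) = 29.19 ft
R = A/P = 97.93/29.19 = 3.355 ft
Q = (1.486/n)·A·R^(2/3)·S^(1/2) = (1.486/0.015) × 97.93 × 3.355^(2/3) × 0.00029^(1/2) = 370.3 ft³/s

370 ft³/s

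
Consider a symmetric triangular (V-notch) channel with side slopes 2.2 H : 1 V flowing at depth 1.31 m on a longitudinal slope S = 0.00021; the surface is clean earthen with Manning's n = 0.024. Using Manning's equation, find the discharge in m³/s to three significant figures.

1.61 m³/s

A = z·y² = 2.2×1.31² = 3.775 m²
P = 2y√(1+z²) = 2×1.31×√(1+2.2²) = 6.332 m
R = A/P = 3.775/6.332 = 0.5963 m
Q = (1/n)·A·R^(2/3)·S^(1/2) = (1/0.024) × 3.775 × 0.5963^(2/3) × 0.00021^(1/2) = 1.615 m³/s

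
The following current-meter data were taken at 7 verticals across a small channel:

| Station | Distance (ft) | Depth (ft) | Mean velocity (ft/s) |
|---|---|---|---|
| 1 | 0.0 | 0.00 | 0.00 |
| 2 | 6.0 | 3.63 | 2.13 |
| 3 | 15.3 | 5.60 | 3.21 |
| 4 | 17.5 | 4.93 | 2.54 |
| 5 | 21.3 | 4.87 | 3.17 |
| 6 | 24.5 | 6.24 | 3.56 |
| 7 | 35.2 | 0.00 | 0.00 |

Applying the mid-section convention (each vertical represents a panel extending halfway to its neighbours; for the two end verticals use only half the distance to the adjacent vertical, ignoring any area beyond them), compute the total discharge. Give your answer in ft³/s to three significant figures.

409 ft³/s

w_2 = (15.3 − 0.0)/2 = 7.65 ft; q_2 = 2.13 × 3.63 × 7.65 = 59.15 ft³/s
w_3 = (17.5 − 6.0)/2 = 5.75 ft; q_3 = 3.21 × 5.60 × 5.75 = 103.4 ft³/s
w_4 = (21.3 − 15.3)/2 = 3 ft; q_4 = 2.54 × 4.93 × 3 = 37.57 ft³/s
w_5 = (24.5 − 17.5)/2 = 3.5 ft; q_5 = 3.17 × 4.87 × 3.5 = 54.03 ft³/s
w_6 = (35.2 − 21.3)/2 = 6.95 ft; q_6 = 3.56 × 6.24 × 6.95 = 154.4 ft³/s
Stations 1, 7 contribute zero (depth or velocity is 0).
Q = Σ qᵢ = 408.5 ft³/s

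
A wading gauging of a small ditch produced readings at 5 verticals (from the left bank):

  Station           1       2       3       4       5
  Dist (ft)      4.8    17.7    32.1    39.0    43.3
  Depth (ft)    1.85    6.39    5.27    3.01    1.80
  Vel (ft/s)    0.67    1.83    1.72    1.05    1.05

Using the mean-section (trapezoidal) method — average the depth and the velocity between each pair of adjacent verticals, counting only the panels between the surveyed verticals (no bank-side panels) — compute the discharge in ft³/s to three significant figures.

266 ft³/s

Panel 1-2: Δb = 12.9 ft, d̄ = (1.85+6.39)/2 = 4.12, v̄ = (0.67+1.83)/2 = 1.25 → q = 12.9×4.12×1.25 = 66.44 ft³/s
Panel 2-3: Δb = 14.4 ft, d̄ = (6.39+5.27)/2 = 5.83, v̄ = (1.83+1.72)/2 = 1.775 → q = 14.4×5.83×1.775 = 149.0 ft³/s
Panel 3-4: Δb = 6.9 ft, d̄ = (5.27+3.01)/2 = 4.14, v̄ = (1.72+1.05)/2 = 1.385 → q = 6.9×4.14×1.385 = 39.56 ft³/s
Panel 4-5: Δb = 4.3 ft, d̄ = (3.01+1.80)/2 = 2.405, v̄ = (1.05+1.05)/2 = 1.05 → q = 4.3×2.405×1.05 = 10.86 ft³/s
Q = Σ q = 265.9 ft³/s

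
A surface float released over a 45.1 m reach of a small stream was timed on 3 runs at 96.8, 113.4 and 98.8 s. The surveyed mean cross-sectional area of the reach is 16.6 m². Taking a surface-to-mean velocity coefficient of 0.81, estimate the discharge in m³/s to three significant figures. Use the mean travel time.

5.89 m³/s

t̄ = (96.8 + 113.4 + 98.8) / 3 = 103 s
v_surface = L / t̄ = 45.1 / 103 = 0.4379 m/s
v_mean = 0.81 × 0.4379 = 0.3547 m/s
Q = A × v_mean = 16.6 × 0.3547 = 5.888 m³/s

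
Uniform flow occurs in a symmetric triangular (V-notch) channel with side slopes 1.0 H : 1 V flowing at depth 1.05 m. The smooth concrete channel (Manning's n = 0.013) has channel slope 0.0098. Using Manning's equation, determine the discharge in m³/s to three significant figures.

A = z·y² = 1.0×1.05² = 1.103 m²
P = 2y√(1+z²) = 2×1.05×√(1+1.0²) = 2.970 m
R = A/P = 1.103/2.970 = 0.3712 m
Q = (1/n)·A·R^(2/3)·S^(1/2) = (1/0.013) × 1.103 × 0.3712^(2/3) × 0.0098^(1/2) = 4.337 m³/s

4.34 m³/s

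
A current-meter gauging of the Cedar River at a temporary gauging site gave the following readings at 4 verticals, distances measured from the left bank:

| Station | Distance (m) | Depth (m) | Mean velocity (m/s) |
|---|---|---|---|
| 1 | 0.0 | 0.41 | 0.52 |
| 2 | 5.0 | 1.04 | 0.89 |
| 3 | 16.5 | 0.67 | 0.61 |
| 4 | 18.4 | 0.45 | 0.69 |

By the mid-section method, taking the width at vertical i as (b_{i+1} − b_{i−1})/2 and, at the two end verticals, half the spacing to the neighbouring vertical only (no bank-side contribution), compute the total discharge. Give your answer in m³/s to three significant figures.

w_1 = (5.0 − 0.0)/2 = 2.5 m; q_1 = 0.52 × 0.41 × 2.5 = 0.5330 m³/s
w_2 = (16.5 − 0.0)/2 = 8.25 m; q_2 = 0.89 × 1.04 × 8.25 = 7.636 m³/s
w_3 = (18.4 − 5.0)/2 = 6.7 m; q_3 = 0.61 × 0.67 × 6.7 = 2.738 m³/s
w_4 = (18.4 − 16.5)/2 = 0.95 m; q_4 = 0.69 × 0.45 × 0.95 = 0.2950 m³/s
Q = Σ qᵢ = 11.20 m³/s

11.2 m³/s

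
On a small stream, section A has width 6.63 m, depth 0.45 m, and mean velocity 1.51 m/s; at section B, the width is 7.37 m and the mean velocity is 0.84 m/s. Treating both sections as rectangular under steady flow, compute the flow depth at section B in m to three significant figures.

Q = A₁V₁ = (6.63×0.45) × 1.51 = 4.505 m³/s
d₂ = Q/(b₂ V₂) = 4.505/(7.37×0.84) = 0.7277 m

0.728 m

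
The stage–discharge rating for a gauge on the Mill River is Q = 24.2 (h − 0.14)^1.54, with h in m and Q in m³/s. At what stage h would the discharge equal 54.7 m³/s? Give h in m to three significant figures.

1.84 m

h − h₀ = (Q/C)^(1/b) = (54.7/24.2)^(1/1.54) = 1.698 m
h = 0.14 + 1.698 = 1.838 m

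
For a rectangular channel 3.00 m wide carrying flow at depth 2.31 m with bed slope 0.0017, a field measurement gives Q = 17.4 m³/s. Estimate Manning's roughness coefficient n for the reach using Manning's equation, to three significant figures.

A = b·y = 3.00 × 2.31 = 6.930 m²
P = b + 2y = 3.00 + 2×2.31 = 7.620 m
R = A/P = 6.930/7.620 = 0.9094 m
n = (1/Q)·A·R^(2/3)·S^(1/2) = (1/17.4) × 6.930 × 0.9387 × 0.04123 = 0.01541

0.0154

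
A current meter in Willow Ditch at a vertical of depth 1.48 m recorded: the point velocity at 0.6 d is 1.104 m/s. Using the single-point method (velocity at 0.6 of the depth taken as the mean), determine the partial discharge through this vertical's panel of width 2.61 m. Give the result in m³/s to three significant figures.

v̄ = v₀.₆ = 1.104 m/s
q = v̄ × d × w = 1.104 × 1.48 × 2.61 = 4.265 m³/s

4.26 m³/s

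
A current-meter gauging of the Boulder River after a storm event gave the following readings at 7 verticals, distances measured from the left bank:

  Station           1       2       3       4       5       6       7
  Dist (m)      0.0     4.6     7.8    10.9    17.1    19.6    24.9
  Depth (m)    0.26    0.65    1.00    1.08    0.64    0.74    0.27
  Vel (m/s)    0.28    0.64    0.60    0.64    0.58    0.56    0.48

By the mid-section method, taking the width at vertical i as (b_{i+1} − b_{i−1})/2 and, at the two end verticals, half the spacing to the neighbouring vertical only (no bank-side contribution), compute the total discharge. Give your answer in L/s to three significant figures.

w_1 = (4.6 − 0.0)/2 = 2.3 m; q_1 = 0.28 × 0.26 × 2.3 = 0.1674 m³/s
w_2 = (7.8 − 0.0)/2 = 3.9 m; q_2 = 0.64 × 0.65 × 3.9 = 1.622 m³/s
w_3 = (10.9 − 4.6)/2 = 3.15 m; q_3 = 0.60 × 1.00 × 3.15 = 1.890 m³/s
w_4 = (17.1 − 7.8)/2 = 4.65 m; q_4 = 0.64 × 1.08 × 4.65 = 3.214 m³/s
w_5 = (19.6 − 10.9)/2 = 4.35 m; q_5 = 0.58 × 0.64 × 4.35 = 1.615 m³/s
w_6 = (24.9 − 17.1)/2 = 3.9 m; q_6 = 0.56 × 0.74 × 3.9 = 1.616 m³/s
w_7 = (24.9 − 19.6)/2 = 2.65 m; q_7 = 0.48 × 0.27 × 2.65 = 0.3434 m³/s
Q = Σ qᵢ = 10.47 m³/s
= 10.47 × 1000 = 10470 L/s

10500 L/s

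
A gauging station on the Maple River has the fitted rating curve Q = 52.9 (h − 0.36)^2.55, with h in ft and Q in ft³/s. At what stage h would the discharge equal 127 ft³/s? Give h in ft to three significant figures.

h − h₀ = (Q/C)^(1/b) = (127/52.9)^(1/2.55) = 1.410 ft
h = 0.36 + 1.410 = 1.770 ft

1.77 ft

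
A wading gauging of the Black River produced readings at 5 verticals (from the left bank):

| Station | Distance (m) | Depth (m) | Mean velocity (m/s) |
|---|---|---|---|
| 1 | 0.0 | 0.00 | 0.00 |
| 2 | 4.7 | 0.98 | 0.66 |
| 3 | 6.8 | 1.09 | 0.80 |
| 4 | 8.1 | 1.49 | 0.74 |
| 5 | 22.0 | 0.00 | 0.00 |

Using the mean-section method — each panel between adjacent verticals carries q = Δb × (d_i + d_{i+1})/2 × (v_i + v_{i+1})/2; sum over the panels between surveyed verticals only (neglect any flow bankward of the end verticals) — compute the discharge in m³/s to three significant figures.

Panel 1-2: Δb = 4.7 m, d̄ = (0.00+0.98)/2 = 0.49, v̄ = (0.00+0.66)/2 = 0.33 → q = 4.7×0.49×0.33 = 0.7600 m³/s
Panel 2-3: Δb = 2.1 m, d̄ = (0.98+1.09)/2 = 1.035, v̄ = (0.66+0.80)/2 = 0.73 → q = 2.1×1.035×0.73 = 1.587 m³/s
Panel 3-4: Δb = 1.3 m, d̄ = (1.09+1.49)/2 = 1.29, v̄ = (0.80+0.74)/2 = 0.77 → q = 1.3×1.29×0.77 = 1.291 m³/s
Panel 4-5: Δb = 13.9 m, d̄ = (1.49+0.00)/2 = 0.745, v̄ = (0.74+0.00)/2 = 0.37 → q = 13.9×0.745×0.37 = 3.832 m³/s
Q = Σ q = 7.469 m³/s

7.47 m³/s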